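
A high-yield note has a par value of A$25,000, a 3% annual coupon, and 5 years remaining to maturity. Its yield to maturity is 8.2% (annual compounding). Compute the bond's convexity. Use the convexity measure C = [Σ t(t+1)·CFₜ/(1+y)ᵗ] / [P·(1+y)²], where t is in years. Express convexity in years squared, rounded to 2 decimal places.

23.43

With y = 0.082:
  t   CF        PV=CF/(1+0.082)^t    t·PV        t(t+1)·PV
  1       750.00       693.1608       693.1608       1,386.3216
  2       750.00       640.6292     1,281.2584       3,843.7753
  3       750.00       592.0788     1,776.2363       7,104.9451
  4       750.00       547.2077     2,188.8309      10,944.1545
  5    25,750.00    17,363.6463    86,818.2313     520,909.3877
  Σ                 19,836.7228    92,757.7177     544,188.5842
P = 19,836.7228.
Convexity = Σ t(t+1)·PV / [P·(1+y)²] = 544,188.5842 / (19,836.7228 × 1.170724) = 23.43284.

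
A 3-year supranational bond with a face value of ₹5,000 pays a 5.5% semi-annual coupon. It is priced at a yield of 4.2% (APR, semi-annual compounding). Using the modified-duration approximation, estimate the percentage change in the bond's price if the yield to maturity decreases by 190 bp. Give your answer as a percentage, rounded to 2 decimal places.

+5.23%

Periodic yield y = 0.021. Modified duration first:
  t   CF        PV=CF/(1+0.021)^t    t·PV
  1       137.50       134.6719       134.6719
  2       137.50       131.9019       263.8039
  3       137.50       129.1890       387.5669
  4       137.50       126.5318       506.1273
  5       137.50       123.9293       619.6465
  6     5,137.50     4,535.2098    27,211.2588
  Σ                  5,181.4337    29,123.0753
P = 5,181.4337; D_Mac = 5.62066 half-year periods = 2.81033 yrs; D_mod = 2.81033/(1+0.021) = 2.75253 yrs.
ΔP/P ≈ -D_mod · Δy = -2.75253 × (-0.019) = +0.052298 = +5.2298%.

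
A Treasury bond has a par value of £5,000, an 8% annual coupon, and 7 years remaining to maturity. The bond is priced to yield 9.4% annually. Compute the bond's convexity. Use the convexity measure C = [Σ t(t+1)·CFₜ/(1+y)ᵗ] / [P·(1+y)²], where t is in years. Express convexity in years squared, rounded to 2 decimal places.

With y = 0.094:
  t   CF        PV=CF/(1+0.094)^t    t·PV        t(t+1)·PV
  1       400.00       365.6307       365.6307         731.2614
  2       400.00       334.2145       668.4291       2,005.2873
  3       400.00       305.4978       916.4933       3,665.9731
  4       400.00       279.2484     1,116.9936       5,584.9681
  5       400.00       255.2545     1,276.2724       7,657.6345
  6       400.00       233.3222     1,399.9332       9,799.5323
  7     5,400.00     2,879.2045    20,154.4312     161,235.4496
  Σ                  4,652.3726    25,898.1835     190,680.1063
P = 4,652.3726.
Convexity = Σ t(t+1)·PV / [P·(1+y)²] = 190,680.1063 / (4,652.3726 × 1.196836) = 34.24493.

34.24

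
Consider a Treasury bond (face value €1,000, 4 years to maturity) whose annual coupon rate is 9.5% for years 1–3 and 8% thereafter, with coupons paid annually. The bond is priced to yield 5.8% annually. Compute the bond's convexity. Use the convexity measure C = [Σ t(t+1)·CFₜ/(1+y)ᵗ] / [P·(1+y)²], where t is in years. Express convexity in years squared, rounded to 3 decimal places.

15.111

With y = 0.058:
  t   CF        PV=CF/(1+0.058)^t    t·PV        t(t+1)·PV
  1        95.00        89.7921        89.7921         179.5841
  2        95.00        84.8696       169.7392         509.2177
  3        95.00        80.2170       240.6511         962.6044
  4     1,080.00       861.9480     3,447.7921      17,238.9607
  Σ                  1,116.8268     3,947.9746      18,890.3670
P = 1,116.8268.
Convexity = Σ t(t+1)·PV / [P·(1+y)²] = 18,890.3670 / (1,116.8268 × 1.119364) = 15.11065.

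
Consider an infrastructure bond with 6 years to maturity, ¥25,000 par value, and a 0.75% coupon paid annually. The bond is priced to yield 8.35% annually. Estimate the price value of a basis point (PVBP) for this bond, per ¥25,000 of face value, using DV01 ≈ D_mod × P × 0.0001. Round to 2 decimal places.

¥8.81

Periodic yield y = 0.0835.
  t   CF        PV=CF/(1+0.0835)^t    t·PV
  1       187.50       173.0503       173.0503
  2       187.50       159.7142       319.4283
  3       187.50       147.4058       442.2174
  4       187.50       136.0459       544.1838
  5       187.50       125.5616       627.8078
  6    25,187.50    15,567.2382    93,403.4289
  Σ                 16,309.0159    95,510.1165
P = 16,309.0159; D_Mac = 5.85628 yrs; D_mod = 5.40496 yrs.
DV01 ≈ 5.40496 × 16,309.0159 × 0.0001 = 8.814962.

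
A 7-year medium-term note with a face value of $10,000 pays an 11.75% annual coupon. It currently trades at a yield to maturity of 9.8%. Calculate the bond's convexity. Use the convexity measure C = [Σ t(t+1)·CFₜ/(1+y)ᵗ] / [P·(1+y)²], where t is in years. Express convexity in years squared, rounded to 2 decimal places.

With y = 0.098:
  t   CF        PV=CF/(1+0.098)^t    t·PV        t(t+1)·PV
  1     1,175.00     1,070.1275     1,070.1275       2,140.2550
  2     1,175.00       974.6152     1,949.2304       5,847.6913
  3     1,175.00       887.6277     2,662.8831      10,651.5324
  4     1,175.00       808.4041     3,233.6164      16,168.0820
  5     1,175.00       736.2515     3,681.2573      22,087.5436
  6     1,175.00       670.5387     4,023.2320      28,162.6240
  7    11,175.00     5,808.0608    40,656.4253     325,251.4026
  Σ                 10,955.6254    57,276.7720     410,309.1308
P = 10,955.6254.
Convexity = Σ t(t+1)·PV / [P·(1+y)²] = 410,309.1308 / (10,955.6254 × 1.205604) = 31.06485.

31.06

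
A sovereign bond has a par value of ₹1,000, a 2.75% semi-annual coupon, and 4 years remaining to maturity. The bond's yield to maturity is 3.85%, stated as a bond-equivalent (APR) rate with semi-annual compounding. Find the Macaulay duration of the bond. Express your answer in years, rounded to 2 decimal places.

3.81 years

Periodic yield y = 0.01925. Discount each cash flow and weight by its period:
  t   CF        PV=CF/(1+0.01925)^t    t·PV
  1        13.75        13.4903        13.4903
  2        13.75        13.2355        26.4711
  3        13.75        12.9856        38.9567
  4        13.75        12.7403        50.9612
  5        13.75        12.4997        62.4984
  6        13.75        12.2636        73.5817
  7        13.75        12.0320        84.2240
  8     1,013.75       870.3323     6,962.6585
  Σ                    959.5793     7,312.8418
Price P = Σ PV = 959.5793.
Macaulay duration = Σ(t·PV) / P = 7,312.8418 / 959.5793 = 7.62088 half-year periods.
In years: 7.62088 / 2 = 3.81044 years.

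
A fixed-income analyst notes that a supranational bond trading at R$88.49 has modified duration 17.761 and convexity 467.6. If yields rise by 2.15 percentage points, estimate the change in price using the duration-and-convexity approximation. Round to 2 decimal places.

Duration effect: -D_mod·Δy = -17.761 × (+0.0215) = -0.3818615
Convexity effect: ½·C·(Δy)² = 0.5 × 467.6 × (0.0215)² = +0.10807405
ΔP/P ≈ -0.3818615 + 0.10807405 = -0.27378745
ΔP ≈ 88.49 × (-0.27378745) = -24.2274514505.

-R$24.23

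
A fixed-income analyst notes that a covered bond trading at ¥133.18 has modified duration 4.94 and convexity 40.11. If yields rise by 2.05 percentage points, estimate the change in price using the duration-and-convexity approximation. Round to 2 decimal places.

Duration effect: -D_mod·Δy = -4.94 × (+0.0205) = -0.101270
Convexity effect: ½·C·(Δy)² = 0.5 × 40.11 × (0.0205)² = +0.00842811375
ΔP/P ≈ -0.101270 + 0.00842811375 = -0.09284188625
ΔP ≈ 133.18 × (-0.09284188625) = -12.364682410775.

-¥12.36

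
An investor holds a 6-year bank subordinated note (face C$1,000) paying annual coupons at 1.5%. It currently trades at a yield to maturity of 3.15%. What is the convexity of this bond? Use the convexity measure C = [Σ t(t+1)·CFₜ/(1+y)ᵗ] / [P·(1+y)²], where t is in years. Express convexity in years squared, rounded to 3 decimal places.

37.468

With y = 0.0315:
  t   CF        PV=CF/(1+0.0315)^t    t·PV        t(t+1)·PV
  1        15.00        14.5419        14.5419          29.0839
  2        15.00        14.0978        28.1957          84.5871
  3        15.00        13.6673        41.0020         164.0079
  4        15.00        13.2500        52.9998         264.9991
  5        15.00        12.8453        64.2266         385.3598
  6     1,015.00       842.6566     5,055.9399      35,391.5790
  Σ                    911.0590     5,256.9059      36,319.6166
P = 911.0590.
Convexity = Σ t(t+1)·PV / [P·(1+y)²] = 36,319.6166 / (911.0590 × 1.063992) = 37.46763.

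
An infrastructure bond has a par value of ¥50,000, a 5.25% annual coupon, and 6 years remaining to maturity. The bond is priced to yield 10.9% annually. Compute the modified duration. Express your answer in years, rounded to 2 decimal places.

Periodic yield y = 0.109. First find Macaulay duration:
  t   CF        PV=CF/(1+0.109)^t    t·PV
  1     2,625.00     2,366.9973     2,366.9973
  2     2,625.00     2,134.3528     4,268.7057
  3     2,625.00     1,924.5742     5,773.7227
  4     2,625.00     1,735.4141     6,941.6564
  5     2,625.00     1,564.8459     7,824.2295
  6    52,625.00    28,288.0383   169,728.2300
  Σ                 38,014.2227   196,903.5417
P = 38,014.2227; Macaulay duration = 196,903.5417 / 38,014.2227 = 5.17973 years.
Modified duration = D_Mac / (1 + y) = 5.17973 / 1.109 = 4.67063 years.

4.67 years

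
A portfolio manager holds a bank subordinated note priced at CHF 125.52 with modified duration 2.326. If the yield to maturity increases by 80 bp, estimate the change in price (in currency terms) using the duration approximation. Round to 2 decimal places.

-CHF 2.34

Duration approximation: ΔP/P ≈ -D_mod · Δy = -2.326 × (+0.008) = -0.018608.
ΔP ≈ 125.52 × (-0.018608) = -2.33567616.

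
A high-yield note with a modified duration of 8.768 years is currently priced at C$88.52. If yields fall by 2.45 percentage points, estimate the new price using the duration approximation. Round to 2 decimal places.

Duration approximation: ΔP/P ≈ -D_mod · Δy = -8.768 × (-0.0245) = +0.214816.
New price ≈ 88.52 × (1 + 0.214816) = 107.53551232.

C$107.54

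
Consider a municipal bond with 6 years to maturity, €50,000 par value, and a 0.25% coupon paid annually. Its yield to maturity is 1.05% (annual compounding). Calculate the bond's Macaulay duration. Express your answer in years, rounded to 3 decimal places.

5.962 years

Periodic yield y = 0.0105. Discount each cash flow and weight by its year:
  t   CF        PV=CF/(1+0.0105)^t    t·PV
  1       125.00       123.7011       123.7011
  2       125.00       122.4158       244.8315
  3       125.00       121.1438       363.4313
  4       125.00       119.8850       479.5399
  5       125.00       118.6393       593.1963
  6    50,125.00    47,080.0026   282,480.0158
  Σ                 47,685.7875   284,284.7160
Price P = Σ PV = 47,685.7875.
Macaulay duration = Σ(t·PV) / P = 284,284.7160 / 47,685.7875 = 5.96162 years.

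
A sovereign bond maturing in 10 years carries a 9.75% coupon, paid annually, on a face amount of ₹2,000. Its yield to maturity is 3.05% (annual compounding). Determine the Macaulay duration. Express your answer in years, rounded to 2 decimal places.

Periodic yield y = 0.0305. Discount each cash flow and weight by its year:
  t   CF        PV=CF/(1+0.0305)^t    t·PV
  1       195.00       189.2285       189.2285
  2       195.00       183.6279       367.2558
  3       195.00       178.1930       534.5790
  4       195.00       172.9190       691.6759
  5       195.00       167.8010       839.0052
  6       195.00       162.8346       977.0075
  7       195.00       158.0151     1,106.1058
  8       195.00       153.3383     1,226.7064
  9       195.00       148.7999     1,339.1991
  10    2,195.00     1,625.3787    16,253.7870
  Σ                  3,140.1360    23,524.5501
Price P = Σ PV = 3,140.1360.
Macaulay duration = Σ(t·PV) / P = 23,524.5501 / 3,140.1360 = 7.49157 years.

7.49 years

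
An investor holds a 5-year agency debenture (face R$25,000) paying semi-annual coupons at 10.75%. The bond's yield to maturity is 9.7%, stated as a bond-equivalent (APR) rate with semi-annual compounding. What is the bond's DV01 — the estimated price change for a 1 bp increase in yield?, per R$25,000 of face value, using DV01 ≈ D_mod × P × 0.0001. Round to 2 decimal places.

Periodic yield y = 0.0485.
  t   CF        PV=CF/(1+0.0485)^t    t·PV
  1     1,343.75     1,281.5928     1,281.5928
  2     1,343.75     1,222.3107     2,444.6214
  3     1,343.75     1,165.7708     3,497.3124
  4     1,343.75     1,111.8463     4,447.3850
  5     1,343.75     1,060.4161     5,302.0804
  6     1,343.75     1,011.3649     6,068.1893
  7     1,343.75       964.5826     6,752.0784
  8     1,343.75       919.9644     7,359.7148
  9     1,343.75       877.4100     7,896.6897
  10   26,343.75    16,405.6427   164,056.4268
  Σ                 26,020.9011   209,106.0909
P = 26,020.9011; D_Mac = 8.03608 half-year periods = 4.01804 yrs; D_mod = 3.83218 yrs.
DV01 ≈ 3.83218 × 26,020.9011 × 0.0001 = 9.971678.

R$9.97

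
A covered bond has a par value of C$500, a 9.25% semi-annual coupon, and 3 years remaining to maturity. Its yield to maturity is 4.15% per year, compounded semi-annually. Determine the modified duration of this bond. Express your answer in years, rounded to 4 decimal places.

Periodic yield y = 0.02075. First find Macaulay duration:
  t   CF        PV=CF/(1+0.02075)^t    t·PV
  1       23.125        22.6549        22.6549
  2       23.125        22.1944        44.3888
  3       23.125        21.7432        65.2296
  4       23.125        21.3012        85.2048
  5       23.125        20.8682       104.3410
  6      523.125       462.4759     2,774.8556
  Σ                    571.2378     3,096.6747
P = 571.2378; Macaulay duration = 3,096.6747 / 571.2378 = 5.42099 half-year periods = 2.71050 years.
Modified duration = D_Mac / (1 + y) = 2.71050 / 1.02075 = 2.65540 years.

2.6554 years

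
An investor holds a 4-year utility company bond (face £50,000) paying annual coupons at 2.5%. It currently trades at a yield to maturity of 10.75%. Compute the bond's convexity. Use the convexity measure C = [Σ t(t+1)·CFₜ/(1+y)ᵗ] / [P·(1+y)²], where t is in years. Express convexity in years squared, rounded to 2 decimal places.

15.38

With y = 0.1075:
  t   CF        PV=CF/(1+0.1075)^t    t·PV        t(t+1)·PV
  1     1,250.00     1,128.6682     1,128.6682       2,257.3363
  2     1,250.00     1,019.1135     2,038.2269       6,114.6808
  3     1,250.00       920.1928     2,760.5783      11,042.3130
  4    51,250.00    34,065.8265   136,263.3060     681,316.5299
  Σ                 37,133.8009   142,190.7794     700,730.8601
P = 37,133.8009.
Convexity = Σ t(t+1)·PV / [P·(1+y)²] = 700,730.8601 / (37,133.8009 × 1.226556) = 15.38489.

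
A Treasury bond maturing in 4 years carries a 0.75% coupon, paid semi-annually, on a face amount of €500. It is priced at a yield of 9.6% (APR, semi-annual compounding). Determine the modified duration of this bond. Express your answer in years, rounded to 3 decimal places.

Periodic yield y = 0.048. First find Macaulay duration:
  t   CF        PV=CF/(1+0.048)^t    t·PV
  1        1.875         1.7891         1.7891
  2        1.875         1.7072         3.4144
  3        1.875         1.6290         4.8870
  4        1.875         1.5544         6.2175
  5        1.875         1.4832         7.4159
  6        1.875         1.4153         8.4915
  7        1.875         1.3504         9.4530
  8      501.875       344.9096     2,759.2769
  Σ                    355.8381     2,800.9453
P = 355.8381; Macaulay duration = 2,800.9453 / 355.8381 = 7.87140 half-year periods = 3.93570 years.
Modified duration = D_Mac / (1 + y) = 3.93570 / 1.048 = 3.75544 years.

3.755 years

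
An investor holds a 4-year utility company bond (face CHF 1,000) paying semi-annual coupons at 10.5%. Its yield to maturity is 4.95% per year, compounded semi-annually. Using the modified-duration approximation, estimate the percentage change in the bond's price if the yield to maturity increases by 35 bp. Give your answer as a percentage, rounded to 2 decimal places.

Periodic yield y = 0.02475. Modified duration first:
  t   CF        PV=CF/(1+0.02475)^t    t·PV
  1        52.50        51.2320        51.2320
  2        52.50        49.9946        99.9893
  3        52.50        48.7872       146.3615
  4        52.50        47.6088       190.4354
  5        52.50        46.4590       232.2949
  6        52.50        45.3369       272.0214
  7        52.50        44.2419       309.6933
  8     1,052.50       865.5232     6,924.1852
  Σ                  1,199.1836     8,226.2129
P = 1,199.1836; D_Mac = 6.85984 half-year periods = 3.42992 yrs; D_mod = 3.42992/(1+0.02475) = 3.34708 yrs.
ΔP/P ≈ -D_mod · Δy = -3.34708 × (+0.0035) = -0.011715 = -1.1715%.

-1.17%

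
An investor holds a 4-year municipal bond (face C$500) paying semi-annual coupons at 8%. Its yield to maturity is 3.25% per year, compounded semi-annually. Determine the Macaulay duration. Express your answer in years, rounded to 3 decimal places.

3.546 years

Periodic yield y = 0.01625. Discount each cash flow and weight by its period:
  t   CF        PV=CF/(1+0.01625)^t    t·PV
  1        20.00        19.6802        19.6802
  2        20.00        19.3655        38.7310
  3        20.00        19.0558        57.1675
  4        20.00        18.7511        75.0046
  5        20.00        18.4513        92.2565
  6        20.00        18.1563       108.9376
  7        20.00        17.8659       125.0616
  8       520.00       457.0870     3,656.6960
  Σ                    588.4132     4,173.5352
Price P = Σ PV = 588.4132.
Macaulay duration = Σ(t·PV) / P = 4,173.5352 / 588.4132 = 7.09286 half-year periods.
In years: 7.09286 / 2 = 3.54643 years.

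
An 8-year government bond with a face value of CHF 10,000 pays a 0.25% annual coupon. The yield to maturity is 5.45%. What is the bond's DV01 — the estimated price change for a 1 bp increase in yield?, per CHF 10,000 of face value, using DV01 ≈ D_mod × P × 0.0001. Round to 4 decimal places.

CHF 5.0257

Periodic yield y = 0.0545.
  t   CF        PV=CF/(1+0.0545)^t    t·PV
  1        25.00        23.7079        23.7079
  2        25.00        22.4826        44.9652
  3        25.00        21.3206        63.9619
  4        25.00        20.2187        80.8749
  5        25.00        19.1738        95.8688
  6        25.00        18.1828       109.0967
  7        25.00        17.2430       120.7013
  8    10,025.00     6,557.0985    52,456.7881
  Σ                  6,699.4280    52,995.9649
P = 6,699.4280; D_Mac = 7.91052 yrs; D_mod = 7.50168 yrs.
DV01 ≈ 7.50168 × 6,699.4280 × 0.0001 = 5.025696.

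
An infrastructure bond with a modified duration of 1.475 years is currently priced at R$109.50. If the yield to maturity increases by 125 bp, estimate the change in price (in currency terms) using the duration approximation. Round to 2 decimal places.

-R$2.02

Duration approximation: ΔP/P ≈ -D_mod · Δy = -1.475 × (+0.0125) = -0.0184375.
ΔP ≈ 109.50 × (-0.0184375) = -2.01890625.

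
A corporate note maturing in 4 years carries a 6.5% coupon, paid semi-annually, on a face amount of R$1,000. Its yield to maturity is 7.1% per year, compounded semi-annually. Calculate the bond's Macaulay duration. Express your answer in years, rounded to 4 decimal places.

3.5808 years

Periodic yield y = 0.0355. Discount each cash flow and weight by its period:
  t   CF        PV=CF/(1+0.0355)^t    t·PV
  1        32.50        31.3858        31.3858
  2        32.50        30.3098        60.6196
  3        32.50        29.2707        87.8121
  4        32.50        28.2672       113.0688
  5        32.50        27.2981       136.4906
  6        32.50        26.3623       158.1736
  7        32.50        25.4585       178.2094
  8     1,032.50       781.0687     6,248.5496
  Σ                    979.4211     7,014.3096
Price P = Σ PV = 979.4211.
Macaulay duration = Σ(t·PV) / P = 7,014.3096 / 979.4211 = 7.16169 half-year periods.
In years: 7.16169 / 2 = 3.58084 years.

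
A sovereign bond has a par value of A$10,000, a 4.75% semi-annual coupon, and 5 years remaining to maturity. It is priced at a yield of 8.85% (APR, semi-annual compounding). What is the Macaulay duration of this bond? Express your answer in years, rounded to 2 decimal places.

4.45 years

Periodic yield y = 0.04425. Discount each cash flow and weight by its period:
  t   CF        PV=CF/(1+0.04425)^t    t·PV
  1       237.50       227.4360       227.4360
  2       237.50       217.7984       435.5968
  3       237.50       208.5692       625.7076
  4       237.50       199.7311       798.9244
  5       237.50       191.2675       956.3375
  6       237.50       183.1626     1,098.9754
  7       237.50       175.4011     1,227.8075
  8       237.50       167.9685     1,343.7477
  9       237.50       160.8508     1,447.6573
  10   10,237.50     6,639.7095    66,397.0945
  Σ                  8,371.8945    74,559.2845
Price P = Σ PV = 8,371.8945.
Macaulay duration = Σ(t·PV) / P = 74,559.2845 / 8,371.8945 = 8.90590 half-year periods.
In years: 8.90590 / 2 = 4.45295 years.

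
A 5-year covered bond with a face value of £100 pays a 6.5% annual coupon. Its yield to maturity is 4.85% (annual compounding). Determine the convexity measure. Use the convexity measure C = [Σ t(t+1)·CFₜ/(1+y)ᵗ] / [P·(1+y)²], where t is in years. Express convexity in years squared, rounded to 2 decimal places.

23.29

With y = 0.0485:
  t   CF        PV=CF/(1+0.0485)^t    t·PV        t(t+1)·PV
  1         6.50         6.1993         6.1993          12.3987
  2         6.50         5.9126        11.8251          35.4754
  3         6.50         5.6391        16.9172          67.6689
  4         6.50         5.3782        21.5129         107.5647
  5       106.50        84.0441       420.2207       2,521.3242
  Σ                    107.1734       476.6753       2,744.4319
P = 107.1734.
Convexity = Σ t(t+1)·PV / [P·(1+y)²] = 2,744.4319 / (107.1734 × 1.099352) = 23.29318.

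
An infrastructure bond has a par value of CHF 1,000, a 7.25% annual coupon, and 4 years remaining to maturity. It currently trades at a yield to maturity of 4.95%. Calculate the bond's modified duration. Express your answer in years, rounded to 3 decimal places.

3.458 years

Periodic yield y = 0.0495. First find Macaulay duration:
  t   CF        PV=CF/(1+0.0495)^t    t·PV
  1        72.50        69.0805        69.0805
  2        72.50        65.8223       131.6446
  3        72.50        62.7178       188.1533
  4     1,072.50       884.0311     3,536.1243
  Σ                  1,081.6517     3,925.0028
P = 1,081.6517; Macaulay duration = 3,925.0028 / 1,081.6517 = 3.62871 years.
Modified duration = D_Mac / (1 + y) = 3.62871 / 1.0495 = 3.45756 years.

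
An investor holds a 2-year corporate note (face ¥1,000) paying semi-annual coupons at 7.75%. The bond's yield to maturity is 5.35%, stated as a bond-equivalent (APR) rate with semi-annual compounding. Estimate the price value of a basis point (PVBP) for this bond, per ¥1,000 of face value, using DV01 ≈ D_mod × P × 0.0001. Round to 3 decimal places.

¥0.193

Periodic yield y = 0.02675.
  t   CF        PV=CF/(1+0.02675)^t    t·PV
  1        38.75        37.7404        37.7404
  2        38.75        36.7572        73.5144
  3        38.75        35.7996       107.3987
  4     1,038.75       934.6568     3,738.6274
  Σ                  1,044.9540     3,957.2808
P = 1,044.9540; D_Mac = 3.78704 half-year periods = 1.89352 yrs; D_mod = 1.84419 yrs.
DV01 ≈ 1.84419 × 1,044.9540 × 0.0001 = 0.192709.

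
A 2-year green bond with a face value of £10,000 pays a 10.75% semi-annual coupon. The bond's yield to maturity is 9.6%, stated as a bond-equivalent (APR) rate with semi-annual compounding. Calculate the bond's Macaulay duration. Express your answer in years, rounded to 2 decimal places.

1.85 years

Periodic yield y = 0.048. Discount each cash flow and weight by its period:
  t   CF        PV=CF/(1+0.048)^t    t·PV
  1       537.50       512.8817       512.8817
  2       537.50       489.3909       978.7818
  3       537.50       466.9761     1,400.9282
  4    10,537.50     8,735.5943    34,942.3773
  Σ                 10,204.8430    37,834.9690
Price P = Σ PV = 10,204.8430.
Macaulay duration = Σ(t·PV) / P = 37,834.9690 / 10,204.8430 = 3.70755 half-year periods.
In years: 3.70755 / 2 = 1.85378 years.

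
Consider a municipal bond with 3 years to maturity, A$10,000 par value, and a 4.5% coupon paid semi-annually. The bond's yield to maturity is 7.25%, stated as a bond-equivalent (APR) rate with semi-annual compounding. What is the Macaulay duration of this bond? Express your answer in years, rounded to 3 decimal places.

Periodic yield y = 0.03625. Discount each cash flow and weight by its period:
  t   CF        PV=CF/(1+0.03625)^t    t·PV
  1       225.00       217.1291       217.1291
  2       225.00       209.5335       419.0670
  3       225.00       202.2036       606.6108
  4       225.00       195.1301       780.5205
  5       225.00       188.3041       941.5206
  6    10,225.00     8,258.0224    49,548.1343
  Σ                  9,270.3228    52,512.9822
Price P = Σ PV = 9,270.3228.
Macaulay duration = Σ(t·PV) / P = 52,512.9822 / 9,270.3228 = 5.66463 half-year periods.
In years: 5.66463 / 2 = 2.83232 years.

2.832 years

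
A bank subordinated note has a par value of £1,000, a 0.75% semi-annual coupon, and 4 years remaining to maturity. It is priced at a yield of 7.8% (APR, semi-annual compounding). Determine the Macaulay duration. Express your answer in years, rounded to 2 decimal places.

3.94 years

Periodic yield y = 0.039. Discount each cash flow and weight by its period:
  t   CF        PV=CF/(1+0.039)^t    t·PV
  1         3.75         3.6092         3.6092
  2         3.75         3.4738         6.9475
  3         3.75         3.3434        10.0301
  4         3.75         3.2179        12.8715
  5         3.75         3.0971        15.4854
  6         3.75         2.9808        17.8850
  7         3.75         2.8689        20.0826
  8     1,003.75       739.0966     5,912.7724
  Σ                    761.6877     5,999.6839
Price P = Σ PV = 761.6877.
Macaulay duration = Σ(t·PV) / P = 5,999.6839 / 761.6877 = 7.87683 half-year periods.
In years: 7.87683 / 2 = 3.93841 years.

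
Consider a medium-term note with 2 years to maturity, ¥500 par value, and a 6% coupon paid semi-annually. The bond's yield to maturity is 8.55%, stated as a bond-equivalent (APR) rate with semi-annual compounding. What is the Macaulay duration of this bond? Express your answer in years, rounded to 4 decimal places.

1.9120 years

Periodic yield y = 0.04275. Discount each cash flow and weight by its period:
  t   CF        PV=CF/(1+0.04275)^t    t·PV
  1        15.00        14.3850        14.3850
  2        15.00        13.7953        27.5906
  3        15.00        13.2297        39.6892
  4       515.00       435.5986     1,742.3942
  Σ                    477.0086     1,824.0590
Price P = Σ PV = 477.0086.
Macaulay duration = Σ(t·PV) / P = 1,824.0590 / 477.0086 = 3.82395 half-year periods.
In years: 3.82395 / 2 = 1.91198 years.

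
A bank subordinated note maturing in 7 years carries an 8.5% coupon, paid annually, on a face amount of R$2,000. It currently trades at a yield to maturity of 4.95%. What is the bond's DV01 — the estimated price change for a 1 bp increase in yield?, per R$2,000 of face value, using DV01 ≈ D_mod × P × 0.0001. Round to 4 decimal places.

Periodic yield y = 0.0495.
  t   CF        PV=CF/(1+0.0495)^t    t·PV
  1       170.00       161.9819       161.9819
  2       170.00       154.3420       308.6839
  3       170.00       147.0624       441.1871
  4       170.00       140.1261       560.5045
  5       170.00       133.5170       667.5852
  6       170.00       127.2197       763.3180
  7     2,170.00     1,547.3289    10,831.3022
  Σ                  2,411.5780    13,734.5630
P = 2,411.5780; D_Mac = 5.69526 yrs; D_mod = 5.42664 yrs.
DV01 ≈ 5.42664 × 2,411.5780 × 0.0001 = 1.308677.

R$1.3087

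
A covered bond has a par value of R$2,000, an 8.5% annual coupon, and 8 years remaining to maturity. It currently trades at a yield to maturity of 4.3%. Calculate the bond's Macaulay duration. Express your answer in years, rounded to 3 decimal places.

Periodic yield y = 0.043. Discount each cash flow and weight by its year:
  t   CF        PV=CF/(1+0.043)^t    t·PV
  1       170.00       162.9914       162.9914
  2       170.00       156.2717       312.5434
  3       170.00       149.8290       449.4871
  4       170.00       143.6520       574.6080
  5       170.00       137.7296       688.6481
  6       170.00       132.0514       792.3085
  7       170.00       126.6073       886.2511
  8     2,170.00     1,549.4775    12,395.8198
  Σ                  2,558.6099    16,262.6574
Price P = Σ PV = 2,558.6099.
Macaulay duration = Σ(t·PV) / P = 16,262.6574 / 2,558.6099 = 6.35605 years.

6.356 years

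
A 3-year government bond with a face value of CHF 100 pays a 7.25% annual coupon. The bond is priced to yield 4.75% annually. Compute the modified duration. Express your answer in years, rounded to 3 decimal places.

Periodic yield y = 0.0475. First find Macaulay duration:
  t   CF        PV=CF/(1+0.0475)^t    t·PV
  1         7.25         6.9212         6.9212
  2         7.25         6.6074        13.2148
  3       107.25        93.3115       279.9345
  Σ                    106.8401       300.0705
P = 106.8401; Macaulay duration = 300.0705 / 106.8401 = 2.80859 years.
Modified duration = D_Mac / (1 + y) = 2.80859 / 1.0475 = 2.68124 years.

2.681 years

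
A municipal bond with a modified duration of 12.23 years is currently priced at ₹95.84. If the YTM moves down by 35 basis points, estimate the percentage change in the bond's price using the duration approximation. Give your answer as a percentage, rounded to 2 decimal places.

Duration approximation: ΔP/P ≈ -D_mod · Δy = -12.23 × (-0.0035) = +0.042805.
As a percentage: +4.2805%.

+4.28%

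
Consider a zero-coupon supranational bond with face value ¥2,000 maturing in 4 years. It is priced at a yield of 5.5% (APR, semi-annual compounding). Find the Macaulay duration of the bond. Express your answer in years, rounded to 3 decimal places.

4.000 years

A zero-coupon bond has a single cash flow at maturity, so its Macaulay duration equals its maturity: 4 years.
(Equivalently: 8 semi-annual periods ÷ 2 = 4 years.)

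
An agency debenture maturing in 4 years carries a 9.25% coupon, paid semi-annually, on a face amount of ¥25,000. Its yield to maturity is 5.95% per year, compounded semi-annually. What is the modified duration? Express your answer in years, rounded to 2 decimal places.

3.37 years

Periodic yield y = 0.02975. First find Macaulay duration:
  t   CF        PV=CF/(1+0.02975)^t    t·PV
  1     1,156.25     1,122.8454     1,122.8454
  2     1,156.25     1,090.4058     2,180.8116
  3     1,156.25     1,058.9034     3,176.7102
  4     1,156.25     1,028.3111     4,113.2446
  5     1,156.25       998.6027     4,993.0136
  6     1,156.25       969.7526     5,818.5155
  7     1,156.25       941.7359     6,592.1515
  8    26,156.25    20,688.1223   165,504.9783
  Σ                 27,898.6792   193,502.2706
P = 27,898.6792; Macaulay duration = 193,502.2706 / 27,898.6792 = 6.93589 half-year periods = 3.46795 years.
Modified duration = D_Mac / (1 + y) = 3.46795 / 1.02975 = 3.36776 years.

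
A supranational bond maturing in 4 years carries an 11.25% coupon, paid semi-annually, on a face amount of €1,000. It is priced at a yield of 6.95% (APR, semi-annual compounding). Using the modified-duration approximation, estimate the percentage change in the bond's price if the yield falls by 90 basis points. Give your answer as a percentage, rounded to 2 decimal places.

Periodic yield y = 0.03475. Modified duration first:
  t   CF        PV=CF/(1+0.03475)^t    t·PV
  1        56.25        54.3610        54.3610
  2        56.25        52.5354       105.0707
  3        56.25        50.7711       152.3132
  4        56.25        49.0660       196.2641
  5        56.25        47.4182       237.0912
  6        56.25        45.8258       274.9547
  7        56.25        44.2868       310.0077
  8     1,056.25       803.6801     6,429.4412
  Σ                  1,147.9444     7,759.5037
P = 1,147.9444; D_Mac = 6.75948 half-year periods = 3.37974 yrs; D_mod = 3.37974/(1+0.03475) = 3.26624 yrs.
ΔP/P ≈ -D_mod · Δy = -3.26624 × (-0.009) = +0.029396 = +2.9396%.

+2.94%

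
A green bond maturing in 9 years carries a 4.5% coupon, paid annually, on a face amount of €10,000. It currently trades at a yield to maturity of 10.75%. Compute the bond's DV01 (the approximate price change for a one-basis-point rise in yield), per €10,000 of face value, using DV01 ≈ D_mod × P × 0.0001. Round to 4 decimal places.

€4.2254

Periodic yield y = 0.1075.
  t   CF        PV=CF/(1+0.1075)^t    t·PV
  1       450.00       406.3205       406.3205
  2       450.00       366.8809       733.7617
  3       450.00       331.2694       993.8082
  4       450.00       299.1146     1,196.4583
  5       450.00       270.0809     1,350.4044
  6       450.00       243.8654     1,463.1921
  7       450.00       220.1945     1,541.3612
  8       450.00       198.8212     1,590.5694
  9    10,450.00     4,168.9115    37,520.2036
  Σ                  6,505.4587    46,796.0793
P = 6,505.4587; D_Mac = 7.19336 yrs; D_mod = 6.49513 yrs.
DV01 ≈ 6.49513 × 6,505.4587 × 0.0001 = 4.225380.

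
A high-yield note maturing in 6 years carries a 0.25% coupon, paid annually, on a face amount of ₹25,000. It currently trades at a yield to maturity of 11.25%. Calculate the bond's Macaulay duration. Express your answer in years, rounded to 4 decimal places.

5.9452 years

Periodic yield y = 0.1125. Discount each cash flow and weight by its year:
  t   CF        PV=CF/(1+0.1125)^t    t·PV
  1        62.50        56.1798        56.1798
  2        62.50        50.4987       100.9973
  3        62.50        45.3921       136.1762
  4        62.50        40.8019       163.2074
  5        62.50        36.6758       183.3791
  6    25,062.50    13,219.7813    79,318.6881
  Σ                 13,449.3295    79,958.6280
Price P = Σ PV = 13,449.3295.
Macaulay duration = Σ(t·PV) / P = 79,958.6280 / 13,449.3295 = 5.94518 years.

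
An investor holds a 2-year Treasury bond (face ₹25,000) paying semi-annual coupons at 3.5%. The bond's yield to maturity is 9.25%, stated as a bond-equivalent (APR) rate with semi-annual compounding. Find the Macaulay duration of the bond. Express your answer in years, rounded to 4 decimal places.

1.9457 years

Periodic yield y = 0.04625. Discount each cash flow and weight by its period:
  t   CF        PV=CF/(1+0.04625)^t    t·PV
  1       437.50       418.1601       418.1601
  2       437.50       399.6751       799.3502
  3       437.50       382.0073     1,146.0219
  4    25,437.50    21,229.1469    84,916.5877
  Σ                 22,428.9894    87,280.1199
Price P = Σ PV = 22,428.9894.
Macaulay duration = Σ(t·PV) / P = 87,280.1199 / 22,428.9894 = 3.89140 half-year periods.
In years: 3.89140 / 2 = 1.94570 years.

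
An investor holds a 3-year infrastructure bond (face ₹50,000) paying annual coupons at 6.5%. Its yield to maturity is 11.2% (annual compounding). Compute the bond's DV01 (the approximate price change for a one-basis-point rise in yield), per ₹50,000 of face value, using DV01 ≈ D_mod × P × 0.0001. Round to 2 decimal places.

Periodic yield y = 0.112.
  t   CF        PV=CF/(1+0.112)^t    t·PV
  1     3,250.00     2,922.6619     2,922.6619
  2     3,250.00     2,628.2930     5,256.5861
  3    53,250.00    38,726.2327   116,178.6980
  Σ                 44,277.1876   124,357.9460
P = 44,277.1876; D_Mac = 2.80862 yrs; D_mod = 2.52574 yrs.
DV01 ≈ 2.52574 × 44,277.1876 × 0.0001 = 11.183269.

₹11.18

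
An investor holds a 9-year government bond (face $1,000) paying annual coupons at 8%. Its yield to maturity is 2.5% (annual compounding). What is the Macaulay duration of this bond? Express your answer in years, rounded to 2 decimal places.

Periodic yield y = 0.025. Discount each cash flow and weight by its year:
  t   CF        PV=CF/(1+0.025)^t    t·PV
  1        80.00        78.0488        78.0488
  2        80.00        76.1452       152.2903
  3        80.00        74.2880       222.8639
  4        80.00        72.4761       289.9042
  5        80.00        70.7083       353.5417
  6        80.00        68.9837       413.9025
  7        80.00        67.3012       471.1085
  8        80.00        65.6597       525.2778
  9     1,080.00       864.7866     7,783.0797
  Σ                  1,438.3976    10,290.0174
Price P = Σ PV = 1,438.3976.
Macaulay duration = Σ(t·PV) / P = 10,290.0174 / 1,438.3976 = 7.15381 years.

7.15 years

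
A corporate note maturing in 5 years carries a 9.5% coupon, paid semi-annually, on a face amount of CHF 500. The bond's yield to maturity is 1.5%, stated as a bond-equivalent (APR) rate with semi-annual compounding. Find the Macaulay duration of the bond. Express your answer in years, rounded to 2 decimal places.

Periodic yield y = 0.0075. Discount each cash flow and weight by its period:
  t   CF        PV=CF/(1+0.0075)^t    t·PV
  1        23.75        23.5732        23.5732
  2        23.75        23.3977        46.7954
  3        23.75        23.2235        69.6706
  4        23.75        23.0507        92.2026
  5        23.75        22.8791       114.3953
  6        23.75        22.7088       136.2525
  7        23.75        22.5397       157.7779
  8        23.75        22.3719       178.9753
  9        23.75        22.2054       199.8484
  10      523.75       486.0417     4,860.4165
  Σ                    691.9916     5,879.9079
Price P = Σ PV = 691.9916.
Macaulay duration = Σ(t·PV) / P = 5,879.9079 / 691.9916 = 8.49708 half-year periods.
In years: 8.49708 / 2 = 4.24854 years.

4.25 years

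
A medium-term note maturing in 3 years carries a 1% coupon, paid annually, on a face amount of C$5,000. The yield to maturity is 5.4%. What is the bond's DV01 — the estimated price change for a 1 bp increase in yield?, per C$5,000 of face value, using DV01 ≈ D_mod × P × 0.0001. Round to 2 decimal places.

C$1.24

Periodic yield y = 0.054.
  t   CF        PV=CF/(1+0.054)^t    t·PV
  1        50.00        47.4383        47.4383
  2        50.00        45.0079        90.0158
  3     5,050.00     4,312.9016    12,938.7047
  Σ                  4,405.3478    13,076.1588
P = 4,405.3478; D_Mac = 2.96825 yrs; D_mod = 2.81617 yrs.
DV01 ≈ 2.81617 × 4,405.3478 × 0.0001 = 1.240622.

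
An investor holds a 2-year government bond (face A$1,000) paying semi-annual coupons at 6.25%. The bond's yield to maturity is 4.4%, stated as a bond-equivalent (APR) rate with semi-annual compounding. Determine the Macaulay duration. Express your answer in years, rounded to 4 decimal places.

1.9126 years

Periodic yield y = 0.022. Discount each cash flow and weight by its period:
  t   CF        PV=CF/(1+0.022)^t    t·PV
  1        31.25        30.5773        30.5773
  2        31.25        29.9191        59.8382
  3        31.25        29.2750        87.8251
  4     1,031.25       945.2798     3,781.1192
  Σ                  1,035.0512     3,959.3598
Price P = Σ PV = 1,035.0512.
Macaulay duration = Σ(t·PV) / P = 3,959.3598 / 1,035.0512 = 3.82528 half-year periods.
In years: 3.82528 / 2 = 1.91264 years.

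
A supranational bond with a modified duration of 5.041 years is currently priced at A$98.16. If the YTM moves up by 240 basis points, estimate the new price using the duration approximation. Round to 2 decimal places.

Duration approximation: ΔP/P ≈ -D_mod · Δy = -5.041 × (+0.024) = -0.120984.
New price ≈ 98.16 × (1 - 0.120984) = 86.28421056.

A$86.28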